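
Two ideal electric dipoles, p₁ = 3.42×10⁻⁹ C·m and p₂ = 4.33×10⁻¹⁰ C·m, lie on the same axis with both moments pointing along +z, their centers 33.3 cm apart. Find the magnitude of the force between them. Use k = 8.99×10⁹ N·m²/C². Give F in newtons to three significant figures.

On-axis field of dipole 1 at distance r: E = 2kp₁/r³. Force on dipole 2 is F = p₂·dE/dr (gradient along axis).
dE/dr = −6kp₁/r⁴, so |F| = 6kp₁p₂/r⁴ (attractive for aligned moments).
F = 6(8.99×10⁹)(3.42×10⁻⁹)(4.33×10⁻¹⁰)/(0.333)⁴ = 6.496×10⁻⁶ N.

F ≈ 6.50×10⁻⁶ N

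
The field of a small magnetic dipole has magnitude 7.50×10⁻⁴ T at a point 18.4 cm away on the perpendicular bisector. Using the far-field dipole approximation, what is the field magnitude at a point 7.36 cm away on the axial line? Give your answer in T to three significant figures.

Dipole fields scale as 1/r³ in the far field.
The axial field is twice the equatorial field at the same r, so the geometry factor is 2/1.
B₂ = B₁ · (2/1) · (r₁/r₂)³ = 7.50×10⁻⁴ · 2 · (18.4/7.36)³.
(r₁/r₂)³ = (2.5)³ = 15.62.
B₂ ≈ 0.02344 T.

B ≈ 0.0234 T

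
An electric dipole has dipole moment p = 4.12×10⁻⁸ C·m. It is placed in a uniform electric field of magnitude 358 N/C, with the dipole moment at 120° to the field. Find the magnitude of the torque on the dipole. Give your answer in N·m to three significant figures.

τ ≈ 1.28×10⁻⁵ N·m

Torque on an electric dipole: τ = pE sinθ.
τ = (4.12×10⁻⁸)(358)·sin120° = 1.277×10⁻⁵ N·m.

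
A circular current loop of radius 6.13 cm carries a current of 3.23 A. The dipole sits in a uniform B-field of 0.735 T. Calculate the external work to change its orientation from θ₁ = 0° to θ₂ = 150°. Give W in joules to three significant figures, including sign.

Magnetic moment m = IA = Iπa² = (3.23)·π·(0.0613)² = 0.03813 A·m².
W_ext = ΔU = −mB cosθ₂ + mB cosθ₁ = mB(cosθ₁ − cosθ₂).
W = (0.03813)(0.735)·(cos0° − cos150°) = (0.02803)·(+1.8660) = 0.05230 J.

W ≈ 0.0523 J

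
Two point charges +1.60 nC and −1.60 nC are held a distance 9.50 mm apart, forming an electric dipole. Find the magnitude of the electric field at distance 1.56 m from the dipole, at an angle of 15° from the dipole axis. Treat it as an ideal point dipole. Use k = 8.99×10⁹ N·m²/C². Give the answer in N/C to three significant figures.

E ≈ 0.0702 N/C

Dipole moment p = qd = (1.60×10⁻⁹ C)(0.00950 m) = 1.52×10⁻¹¹ C·m.
At angle θ the dipole field magnitude is E = (kp/r³)·√(1 + 3cos²θ).
kp/r³ = (8.99×10⁹)(1.52×10⁻¹¹) / (1.56)³ = 0.03599 N/C.
√(1 + 3cos²15°) = √(1 + 3·0.9330) = √3.7990 ≈ 1.9491.
E ≈ 0.03599 × 1.949 = 0.07016 N/C.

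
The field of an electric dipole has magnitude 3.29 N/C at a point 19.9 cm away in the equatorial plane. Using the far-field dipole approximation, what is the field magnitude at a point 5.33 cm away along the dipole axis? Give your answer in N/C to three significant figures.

Dipole fields scale as 1/r³ in the far field.
The axial field is twice the equatorial field at the same r, so the geometry factor is 2/1.
E₂ = E₁ · (2/1) · (r₁/r₂)³ = 3.29 · 2 · (19.9/5.33)³.
(r₁/r₂)³ = (3.734)³ = 52.04.
E₂ ≈ 342.5 N/C.

E ≈ 342 N/C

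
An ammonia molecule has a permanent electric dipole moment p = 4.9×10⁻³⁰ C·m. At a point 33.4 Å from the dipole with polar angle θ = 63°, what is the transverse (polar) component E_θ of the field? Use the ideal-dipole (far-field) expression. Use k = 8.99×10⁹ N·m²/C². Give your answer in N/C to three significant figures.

For a dipole, E_θ = (kp sinθ)/r³.
kp/r³ = (8.99×10⁹)(4.90×10⁻³⁰)/(3.34×10⁻⁹)³ = 1.182×10⁶ N/C.
E_θ = 1.182×10⁶·sin63° = 1.053×10⁶ N/C.

E_θ ≈ 1.05×10⁶ N/C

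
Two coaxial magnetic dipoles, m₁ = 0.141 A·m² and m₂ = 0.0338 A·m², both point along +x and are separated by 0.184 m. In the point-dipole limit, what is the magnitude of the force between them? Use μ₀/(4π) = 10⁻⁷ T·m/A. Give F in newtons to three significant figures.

F ≈ 2.49×10⁻⁶ N

On-axis B of dipole 1: B = (μ₀/4π)·2m₁/r³. Force on dipole 2: F = m₂·dB/dr.
dB/dr = −(μ₀/4π)·6m₁/r⁴, so |F| = (μ₀/4π)·6m₁m₂/r⁴.
F = 6(10⁻⁷)(0.141)(0.0338)/(0.184)⁴ = 2.495×10⁻⁶ N.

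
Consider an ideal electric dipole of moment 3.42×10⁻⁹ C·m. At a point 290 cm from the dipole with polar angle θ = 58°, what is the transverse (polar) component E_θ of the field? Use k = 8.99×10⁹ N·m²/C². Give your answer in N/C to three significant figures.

E_θ ≈ 1.07 N/C

For a dipole, E_θ = (kp sinθ)/r³.
kp/r³ = (8.99×10⁹)(3.42×10⁻⁹)/(2.90)³ = 1.261 N/C.
E_θ = 1.261·sin58° = 1.069 N/C.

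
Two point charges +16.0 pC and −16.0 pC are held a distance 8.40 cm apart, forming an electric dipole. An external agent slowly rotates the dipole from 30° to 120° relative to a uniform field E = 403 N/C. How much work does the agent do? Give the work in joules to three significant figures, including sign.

Dipole moment p = qd = (1.60×10⁻¹¹ C)(0.0840 m) = 1.344×10⁻¹² C·m.
W_ext = ΔU = U(θ₂) − U(θ₁) = −pE cosθ₂ − (−pE cosθ₁) = pE(cosθ₁ − cosθ₂).
W = (1.344×10⁻¹²)(403)·(cos30° − cos120°) = (5.416×10⁻¹⁰)·(+1.3660) = 7.399×10⁻¹⁰ J.

W ≈ 7.40×10⁻¹⁰ J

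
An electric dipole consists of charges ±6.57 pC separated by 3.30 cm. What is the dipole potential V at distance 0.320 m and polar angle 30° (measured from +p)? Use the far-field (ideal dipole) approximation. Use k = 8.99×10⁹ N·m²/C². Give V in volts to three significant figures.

Dipole moment p = qd = (6.57×10⁻¹² C)(0.0330 m) = 2.168×10⁻¹³ C·m.
The dipole potential is V = kp cosθ / r².
V = (8.99×10⁹)(2.168×10⁻¹³)·cos30° / (0.320)² = 0.01648 V.

V ≈ 0.0165 V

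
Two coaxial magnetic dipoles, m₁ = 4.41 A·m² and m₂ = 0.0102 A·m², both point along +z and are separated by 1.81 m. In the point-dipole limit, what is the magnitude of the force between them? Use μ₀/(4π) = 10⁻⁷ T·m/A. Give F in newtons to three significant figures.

On-axis B of dipole 1: B = (μ₀/4π)·2m₁/r³. Force on dipole 2: F = m₂·dB/dr.
dB/dr = −(μ₀/4π)·6m₁/r⁴, so |F| = (μ₀/4π)·6m₁m₂/r⁴.
F = 6(10⁻⁷)(4.41)(0.0102)/(1.81)⁴ = 2.515×10⁻⁹ N.

F ≈ 2.51×10⁻⁹ N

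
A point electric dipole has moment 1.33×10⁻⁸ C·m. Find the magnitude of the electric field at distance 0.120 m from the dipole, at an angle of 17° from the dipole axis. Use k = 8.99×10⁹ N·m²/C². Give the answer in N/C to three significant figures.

At angle θ the dipole field magnitude is E = (kp/r³)·√(1 + 3cos²θ).
kp/r³ = (8.99×10⁹)(1.33×10⁻⁸) / (0.120)³ = 6.919×10⁴ N/C.
√(1 + 3cos²17°) = √(1 + 3·0.9145) = √3.7436 ≈ 1.9348.
E ≈ 6.919×10⁴ × 1.935 = 1.339×10⁵ N/C.

E ≈ 1.34×10⁵ N/C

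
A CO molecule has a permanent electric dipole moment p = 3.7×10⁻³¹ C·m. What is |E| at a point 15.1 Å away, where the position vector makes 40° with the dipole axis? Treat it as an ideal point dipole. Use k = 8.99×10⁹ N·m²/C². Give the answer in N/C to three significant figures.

At angle θ the dipole field magnitude is E = (kp/r³)·√(1 + 3cos²θ).
kp/r³ = (8.99×10⁹)(3.70×10⁻³¹) / (1.51×10⁻⁹)³ = 9.661×10⁵ N/C.
√(1 + 3cos²40°) = √(1 + 3·0.5868) = √2.7605 ≈ 1.6615.
E ≈ 9.661×10⁵ × 1.661 = 1.605×10⁶ N/C.

E ≈ 1.61×10⁶ N/C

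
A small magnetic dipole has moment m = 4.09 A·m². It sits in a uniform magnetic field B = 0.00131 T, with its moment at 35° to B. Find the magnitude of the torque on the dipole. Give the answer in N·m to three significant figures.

τ ≈ 0.00307 N·m

Torque on a magnetic dipole: τ = mB sinθ.
τ = (4.09)(0.00131)·sin35° = 0.003073 N·m.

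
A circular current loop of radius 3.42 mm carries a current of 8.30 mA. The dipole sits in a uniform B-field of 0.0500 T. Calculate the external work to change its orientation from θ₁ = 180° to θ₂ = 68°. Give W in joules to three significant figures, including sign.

W ≈ -2.10×10⁻⁸ J

Magnetic moment m = IA = Iπa² = (0.00830)·π·(0.00342)² = 3.05×10⁻⁷ A·m².
W_ext = ΔU = −mB cosθ₂ + mB cosθ₁ = mB(cosθ₁ − cosθ₂).
W = (3.05×10⁻⁷)(0.0500)·(cos180° − cos68°) = (1.525×10⁻⁸)·(-1.3746) = -2.096×10⁻⁸ J.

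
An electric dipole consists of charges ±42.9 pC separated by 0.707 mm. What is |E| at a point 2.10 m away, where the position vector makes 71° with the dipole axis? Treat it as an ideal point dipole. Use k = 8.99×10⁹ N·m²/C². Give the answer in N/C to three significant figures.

E ≈ 3.38×10⁻⁵ N/C

Dipole moment p = qd = (4.29×10⁻¹¹ C)(7.07×10⁻⁴ m) = 3.033×10⁻¹⁴ C·m.
At angle θ the dipole field magnitude is E = (kp/r³)·√(1 + 3cos²θ).
kp/r³ = (8.99×10⁹)(3.033×10⁻¹⁴) / (2.10)³ = 2.944×10⁻⁵ N/C.
√(1 + 3cos²71°) = √(1 + 3·0.1060) = √1.3180 ≈ 1.1480.
E ≈ 2.944×10⁻⁵ × 1.148 = 3.380×10⁻⁵ N/C.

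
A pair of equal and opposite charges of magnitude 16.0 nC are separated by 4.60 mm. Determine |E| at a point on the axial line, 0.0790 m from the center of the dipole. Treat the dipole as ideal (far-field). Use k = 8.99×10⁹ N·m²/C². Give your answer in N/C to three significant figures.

Dipole moment p = qd = (1.60×10⁻⁸ C)(0.00460 m) = 7.36×10⁻¹¹ C·m.
On the dipole axis E = 2kp/r³.
E = 2·(8.99×10⁹)(7.36×10⁻¹¹) / (0.0790)³ = 2684 N/C.

E ≈ 2680 N/C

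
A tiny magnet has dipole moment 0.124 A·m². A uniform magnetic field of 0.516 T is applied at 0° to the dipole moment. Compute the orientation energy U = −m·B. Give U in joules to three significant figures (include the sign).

U ≈ -0.0640 J

U = −m·B = −mB cosθ.
U = −(0.124)(0.516)·cos0° = -0.06398 J.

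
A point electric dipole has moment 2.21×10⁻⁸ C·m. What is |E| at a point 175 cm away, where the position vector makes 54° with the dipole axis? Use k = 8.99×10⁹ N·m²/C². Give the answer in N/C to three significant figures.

E ≈ 52.9 N/C

At angle θ the dipole field magnitude is E = (kp/r³)·√(1 + 3cos²θ).
kp/r³ = (8.99×10⁹)(2.21×10⁻⁸) / (1.75)³ = 37.07 N/C.
√(1 + 3cos²54°) = √(1 + 3·0.3455) = √2.0365 ≈ 1.4271.
E ≈ 37.07 × 1.427 = 52.90 N/C.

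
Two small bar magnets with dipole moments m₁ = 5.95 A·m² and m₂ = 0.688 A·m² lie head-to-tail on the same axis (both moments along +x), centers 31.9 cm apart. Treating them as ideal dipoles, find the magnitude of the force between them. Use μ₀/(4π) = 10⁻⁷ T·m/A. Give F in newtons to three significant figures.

F ≈ 2.37×10⁻⁴ N

On-axis B of dipole 1: B = (μ₀/4π)·2m₁/r³. Force on dipole 2: F = m₂·dB/dr.
dB/dr = −(μ₀/4π)·6m₁/r⁴, so |F| = (μ₀/4π)·6m₁m₂/r⁴.
F = 6(10⁻⁷)(5.95)(0.688)/(0.319)⁴ = 2.372×10⁻⁴ N.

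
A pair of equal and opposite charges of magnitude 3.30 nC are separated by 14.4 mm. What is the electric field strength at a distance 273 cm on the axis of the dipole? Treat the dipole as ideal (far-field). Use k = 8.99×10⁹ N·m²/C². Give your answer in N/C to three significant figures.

E ≈ 0.0420 N/C

Dipole moment p = qd = (3.30×10⁻⁹ C)(0.0144 m) = 4.752×10⁻¹¹ C·m.
On the dipole axis E = 2kp/r³.
E = 2·(8.99×10⁹)(4.752×10⁻¹¹) / (2.73)³ = 0.04199 N/C.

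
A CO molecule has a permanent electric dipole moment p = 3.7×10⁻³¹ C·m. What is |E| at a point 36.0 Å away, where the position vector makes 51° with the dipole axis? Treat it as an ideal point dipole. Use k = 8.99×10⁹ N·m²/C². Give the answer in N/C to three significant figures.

E ≈ 1.05×10⁵ N/C

At angle θ the dipole field magnitude is E = (kp/r³)·√(1 + 3cos²θ).
kp/r³ = (8.99×10⁹)(3.70×10⁻³¹) / (3.60×10⁻⁹)³ = 7.129×10⁴ N/C.
√(1 + 3cos²51°) = √(1 + 3·0.3960) = √2.1881 ≈ 1.4792.
E ≈ 7.129×10⁴ × 1.479 = 1.055×10⁵ N/C.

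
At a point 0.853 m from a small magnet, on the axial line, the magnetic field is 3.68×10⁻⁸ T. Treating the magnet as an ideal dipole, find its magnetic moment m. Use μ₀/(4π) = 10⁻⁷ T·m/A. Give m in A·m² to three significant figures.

On axis B = (μ₀/4π)·2m/r³, so m = Br³·4π/(μ₀·2).
m = (3.68×10⁻⁸)·(0.853)³ / (2·10⁻⁷) = 0.1142 A·m².

m ≈ 0.114 A·m²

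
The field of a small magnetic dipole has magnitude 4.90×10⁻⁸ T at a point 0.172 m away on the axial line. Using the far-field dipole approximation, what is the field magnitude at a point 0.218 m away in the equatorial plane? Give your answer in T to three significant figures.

Dipole fields scale as 1/r³ in the far field.
The axial field is twice the equatorial field at the same r, so the geometry factor is 1/2.
B₂ = B₁ · (1/2) · (r₁/r₂)³ = 4.90×10⁻⁸ · 0.5 · (0.172/0.218)³.
(r₁/r₂)³ = (0.789)³ = 0.4912.
B₂ ≈ 1.203×10⁻⁸ T.

B ≈ 1.20×10⁻⁸ T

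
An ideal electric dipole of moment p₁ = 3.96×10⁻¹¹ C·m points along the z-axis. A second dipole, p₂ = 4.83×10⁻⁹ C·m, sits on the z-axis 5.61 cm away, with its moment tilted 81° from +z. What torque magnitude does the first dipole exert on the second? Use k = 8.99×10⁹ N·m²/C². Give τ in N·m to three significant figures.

The second dipole sits on the axis of the first, so the field there is axial: E₁ = 2kp₁/r³ along +z.
E₁ = 2(8.99×10⁹)(3.96×10⁻¹¹)/(0.0561)³ = 4033 N/C.
Torque on the second dipole: τ = p₂ E₁ sinθ.
τ = (4.83×10⁻⁹)(4033)·sin81° = 1.924×10⁻⁵ N·m.

τ ≈ 1.92×10⁻⁵ N·m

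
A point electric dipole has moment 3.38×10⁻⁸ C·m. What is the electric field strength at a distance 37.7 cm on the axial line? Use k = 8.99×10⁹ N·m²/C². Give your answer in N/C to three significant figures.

On the dipole axis E = 2kp/r³.
E = 2·(8.99×10⁹)(3.38×10⁻⁸) / (0.377)³ = 1.134×10⁴ N/C.

E ≈ 1.13×10⁴ N/C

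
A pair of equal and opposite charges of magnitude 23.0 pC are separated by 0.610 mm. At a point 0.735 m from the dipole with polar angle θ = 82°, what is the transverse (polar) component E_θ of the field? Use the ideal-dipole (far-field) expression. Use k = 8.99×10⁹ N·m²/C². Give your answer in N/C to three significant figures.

Dipole moment p = qd = (2.30×10⁻¹¹ C)(6.10×10⁻⁴ m) = 1.403×10⁻¹⁴ C·m.
For a dipole, E_θ = (kp sinθ)/r³.
kp/r³ = (8.99×10⁹)(1.403×10⁻¹⁴)/(0.735)³ = 3.177×10⁻⁴ N/C.
E_θ = 3.177×10⁻⁴·sin82° = 3.146×10⁻⁴ N/C.

E_θ ≈ 3.15×10⁻⁴ N/C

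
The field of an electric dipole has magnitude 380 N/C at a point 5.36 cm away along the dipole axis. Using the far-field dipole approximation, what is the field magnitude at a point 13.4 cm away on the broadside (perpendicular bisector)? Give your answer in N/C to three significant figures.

Dipole fields scale as 1/r³ in the far field.
The axial field is twice the equatorial field at the same r, so the geometry factor is 1/2.
E₂ = E₁ · (1/2) · (r₁/r₂)³ = 380 · 0.5 · (5.36/13.4)³.
(r₁/r₂)³ = (0.4)³ = 0.064.
E₂ ≈ 12.16 N/C.

E ≈ 12.2 N/C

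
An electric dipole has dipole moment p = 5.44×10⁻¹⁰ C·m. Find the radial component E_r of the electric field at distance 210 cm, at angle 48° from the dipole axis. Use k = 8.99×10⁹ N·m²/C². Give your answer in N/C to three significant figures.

For a dipole, E_r = (2kp cosθ)/r³.
kp/r³ = (8.99×10⁹)(5.44×10⁻¹⁰)/(2.10)³ = 0.5281 N/C.
E_r = 2·0.5281·cos48° = 0.7067 N/C.

E_r ≈ 0.707 N/C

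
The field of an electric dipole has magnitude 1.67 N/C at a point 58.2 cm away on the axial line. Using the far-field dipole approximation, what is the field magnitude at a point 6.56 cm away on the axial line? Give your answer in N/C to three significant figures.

E ≈ 1170 N/C

Dipole fields scale as 1/r³ in the far field; the geometry is the same at both points.
E₂ = E₁ · (r₁/r₂)³ = 1.67 · (58.2/6.56)³.
(r₁/r₂)³ = (8.872)³ = 698.3.
E₂ ≈ 1166 N/C.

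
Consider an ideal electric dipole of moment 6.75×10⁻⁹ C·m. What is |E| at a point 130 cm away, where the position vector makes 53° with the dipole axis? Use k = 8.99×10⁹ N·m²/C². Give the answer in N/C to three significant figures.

At angle θ the dipole field magnitude is E = (kp/r³)·√(1 + 3cos²θ).
kp/r³ = (8.99×10⁹)(6.75×10⁻⁹) / (1.30)³ = 27.62 N/C.
√(1 + 3cos²53°) = √(1 + 3·0.3622) = √2.0865 ≈ 1.4445.
E ≈ 27.62 × 1.444 = 39.90 N/C.

E ≈ 39.9 N/C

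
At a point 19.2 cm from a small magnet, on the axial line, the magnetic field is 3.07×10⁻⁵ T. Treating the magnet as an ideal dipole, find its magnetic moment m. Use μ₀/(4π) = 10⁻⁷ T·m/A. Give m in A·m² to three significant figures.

On axis B = (μ₀/4π)·2m/r³, so m = Br³·4π/(μ₀·2).
m = (3.07×10⁻⁵)·(0.192)³ / (2·10⁻⁷) = 1.086 A·m².

m ≈ 1.09 A·m²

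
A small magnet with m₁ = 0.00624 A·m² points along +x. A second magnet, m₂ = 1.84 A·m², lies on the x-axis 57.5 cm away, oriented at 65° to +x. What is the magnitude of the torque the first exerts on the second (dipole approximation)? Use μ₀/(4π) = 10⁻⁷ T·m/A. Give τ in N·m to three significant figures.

τ ≈ 1.09×10⁻⁸ N·m

Dipole B is on the axis of dipole A, so B₁ there is axial: B₁ = (μ₀/4π)·2m₁/r³ along +x.
B₁ = 2(10⁻⁷)(0.00624)/(0.575)³ = 6.565×10⁻⁹ T.
τ = m₂ B₁ sinθ.
τ = (1.84)(6.565×10⁻⁹)·sin65° = 1.095×10⁻⁸ N·m.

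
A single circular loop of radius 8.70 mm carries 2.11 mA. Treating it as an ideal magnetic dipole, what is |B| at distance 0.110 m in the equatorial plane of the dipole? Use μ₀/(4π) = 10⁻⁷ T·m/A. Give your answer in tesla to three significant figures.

B ≈ 3.77×10⁻¹¹ T

Magnetic moment m = IA = Iπa² = (0.00211)·π·(0.00870)² = 5.017×10⁻⁷ A·m².
In the equatorial plane B = (μ₀/4π)·m/r³ (half the axial value).
B = (10⁻⁷)·(5.017×10⁻⁷) / (0.110)³ = 3.769×10⁻¹¹ T.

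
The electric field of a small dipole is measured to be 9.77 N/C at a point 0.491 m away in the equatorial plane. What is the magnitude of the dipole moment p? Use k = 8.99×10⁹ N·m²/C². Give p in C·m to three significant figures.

In the equatorial plane E = kp/r³, so p = Er³/(k).
p = (9.77)·(0.491)³ / (8.99×10⁹) = 1.286×10⁻¹⁰ C·m.

p ≈ 1.29×10⁻¹⁰ C·m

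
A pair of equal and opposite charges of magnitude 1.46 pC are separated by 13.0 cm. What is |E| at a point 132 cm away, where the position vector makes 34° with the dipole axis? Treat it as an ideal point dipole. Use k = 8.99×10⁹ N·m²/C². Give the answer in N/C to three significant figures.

E ≈ 0.00130 N/C

Dipole moment p = qd = (1.46×10⁻¹² C)(0.130 m) = 1.898×10⁻¹³ C·m.
At angle θ the dipole field magnitude is E = (kp/r³)·√(1 + 3cos²θ).
kp/r³ = (8.99×10⁹)(1.898×10⁻¹³) / (1.32)³ = 7.419×10⁻⁴ N/C.
√(1 + 3cos²34°) = √(1 + 3·0.6873) = √3.0619 ≈ 1.7498.
E ≈ 7.419×10⁻⁴ × 1.750 = 0.001298 N/C.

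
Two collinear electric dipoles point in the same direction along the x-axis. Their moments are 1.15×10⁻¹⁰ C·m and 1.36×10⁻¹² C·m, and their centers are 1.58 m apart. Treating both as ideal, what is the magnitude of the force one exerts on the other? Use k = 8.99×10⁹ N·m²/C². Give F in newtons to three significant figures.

F ≈ 1.35×10⁻¹² N

On-axis field of dipole 1 at distance r: E = 2kp₁/r³. Force on dipole 2 is F = p₂·dE/dr (gradient along axis).
dE/dr = −6kp₁/r⁴, so |F| = 6kp₁p₂/r⁴ (attractive for aligned moments).
F = 6(8.99×10⁹)(1.15×10⁻¹⁰)(1.36×10⁻¹²)/(1.58)⁴ = 1.354×10⁻¹² N.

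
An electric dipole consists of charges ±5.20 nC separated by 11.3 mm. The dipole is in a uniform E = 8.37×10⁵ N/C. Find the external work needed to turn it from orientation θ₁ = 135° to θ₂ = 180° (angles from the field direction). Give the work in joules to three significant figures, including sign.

W ≈ 1.44×10⁻⁵ J

Dipole moment p = qd = (5.20×10⁻⁹ C)(0.0113 m) = 5.876×10⁻¹¹ C·m.
W_ext = ΔU = U(θ₂) − U(θ₁) = −pE cosθ₂ − (−pE cosθ₁) = pE(cosθ₁ − cosθ₂).
W = (5.876×10⁻¹¹)(8.37×10⁵)·(cos135° − cos180°) = (4.918×10⁻⁵)·(+0.2929) = 1.441×10⁻⁵ J.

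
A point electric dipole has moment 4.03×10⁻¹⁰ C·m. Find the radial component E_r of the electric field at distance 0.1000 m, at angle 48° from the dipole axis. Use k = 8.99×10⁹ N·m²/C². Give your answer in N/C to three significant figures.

For a dipole, E_r = (2kp cosθ)/r³.
kp/r³ = (8.99×10⁹)(4.03×10⁻¹⁰)/(0.100)³ = 3623 N/C.
E_r = 2·3623·cos48° = 4848 N/C.

E_r ≈ 4850 N/C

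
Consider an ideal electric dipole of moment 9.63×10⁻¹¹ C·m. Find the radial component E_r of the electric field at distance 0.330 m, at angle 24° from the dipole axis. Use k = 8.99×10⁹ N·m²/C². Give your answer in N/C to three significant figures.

For a dipole, E_r = (2kp cosθ)/r³.
kp/r³ = (8.99×10⁹)(9.63×10⁻¹¹)/(0.330)³ = 24.09 N/C.
E_r = 2·24.09·cos24° = 44.02 N/C.

E_r ≈ 44.0 N/C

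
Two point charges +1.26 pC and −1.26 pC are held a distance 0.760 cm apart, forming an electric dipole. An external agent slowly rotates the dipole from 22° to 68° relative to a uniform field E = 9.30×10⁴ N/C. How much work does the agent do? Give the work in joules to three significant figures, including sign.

W ≈ 4.92×10⁻¹⁰ J

Dipole moment p = qd = (1.26×10⁻¹² C)(0.00760 m) = 9.576×10⁻¹⁵ C·m.
W_ext = ΔU = U(θ₂) − U(θ₁) = −pE cosθ₂ − (−pE cosθ₁) = pE(cosθ₁ − cosθ₂).
W = (9.576×10⁻¹⁵)(9.30×10⁴)·(cos22° − cos68°) = (8.906×10⁻¹⁰)·(+0.5526) = 4.921×10⁻¹⁰ J.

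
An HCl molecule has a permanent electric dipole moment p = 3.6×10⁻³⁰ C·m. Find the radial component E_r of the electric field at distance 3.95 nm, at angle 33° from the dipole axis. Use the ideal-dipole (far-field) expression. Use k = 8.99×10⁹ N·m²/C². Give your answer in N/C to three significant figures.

E_r ≈ 8.81×10⁵ N/C

For a dipole, E_r = (2kp cosθ)/r³.
kp/r³ = (8.99×10⁹)(3.60×10⁻³⁰)/(3.95×10⁻⁹)³ = 5.251×10⁵ N/C.
E_r = 2·5.251×10⁵·cos33° = 8.808×10⁵ N/C.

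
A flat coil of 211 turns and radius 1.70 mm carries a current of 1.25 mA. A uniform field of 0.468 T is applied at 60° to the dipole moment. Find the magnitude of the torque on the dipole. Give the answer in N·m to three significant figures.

m = NIA = NIπa² = 211·(0.00125)·π·(0.00170)² = 2.395×10⁻⁶ A·m².
Torque on a magnetic dipole: τ = mB sinθ.
τ = (2.395×10⁻⁶)(0.468)·sin60° = 9.707×10⁻⁷ N·m.

τ ≈ 9.71×10⁻⁷ N·m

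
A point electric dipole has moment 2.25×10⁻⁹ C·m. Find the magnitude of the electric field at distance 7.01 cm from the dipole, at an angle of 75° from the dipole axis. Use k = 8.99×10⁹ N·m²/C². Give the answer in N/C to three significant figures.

At angle θ the dipole field magnitude is E = (kp/r³)·√(1 + 3cos²θ).
kp/r³ = (8.99×10⁹)(2.25×10⁻⁹) / (0.0701)³ = 5.872×10⁴ N/C.
√(1 + 3cos²75°) = √(1 + 3·0.0670) = √1.2010 ≈ 1.0959.
E ≈ 5.872×10⁴ × 1.096 = 6.435×10⁴ N/C.

E ≈ 6.44×10⁴ N/C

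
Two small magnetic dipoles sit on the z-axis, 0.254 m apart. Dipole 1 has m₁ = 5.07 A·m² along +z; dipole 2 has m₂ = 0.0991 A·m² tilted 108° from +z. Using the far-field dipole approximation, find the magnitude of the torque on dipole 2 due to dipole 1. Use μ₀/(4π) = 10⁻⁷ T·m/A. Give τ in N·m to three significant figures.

τ ≈ 5.83×10⁻⁶ N·m

Dipole B is on the axis of dipole A, so B₁ there is axial: B₁ = (μ₀/4π)·2m₁/r³ along +z.
B₁ = 2(10⁻⁷)(5.07)/(0.254)³ = 6.188×10⁻⁵ T.
τ = m₂ B₁ sinθ.
τ = (0.0991)(6.188×10⁻⁵)·sin108° = 5.832×10⁻⁶ N·m.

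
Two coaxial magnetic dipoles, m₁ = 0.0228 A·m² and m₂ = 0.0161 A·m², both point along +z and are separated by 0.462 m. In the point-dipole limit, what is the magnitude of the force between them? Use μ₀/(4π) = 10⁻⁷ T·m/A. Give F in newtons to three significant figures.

F ≈ 4.83×10⁻⁹ N

On-axis B of dipole 1: B = (μ₀/4π)·2m₁/r³. Force on dipole 2: F = m₂·dB/dr.
dB/dr = −(μ₀/4π)·6m₁/r⁴, so |F| = (μ₀/4π)·6m₁m₂/r⁴.
F = 6(10⁻⁷)(0.0228)(0.0161)/(0.462)⁴ = 4.834×10⁻⁹ N.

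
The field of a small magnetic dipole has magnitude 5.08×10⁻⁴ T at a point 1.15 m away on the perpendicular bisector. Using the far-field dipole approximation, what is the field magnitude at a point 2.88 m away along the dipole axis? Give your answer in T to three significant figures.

B ≈ 6.47×10⁻⁵ T

Dipole fields scale as 1/r³ in the far field.
The axial field is twice the equatorial field at the same r, so the geometry factor is 2/1.
B₂ = B₁ · (2/1) · (r₁/r₂)³ = 5.08×10⁻⁴ · 2 · (1.15/2.88)³.
(r₁/r₂)³ = (0.3993)³ = 0.06367.
B₂ ≈ 6.469×10⁻⁵ T.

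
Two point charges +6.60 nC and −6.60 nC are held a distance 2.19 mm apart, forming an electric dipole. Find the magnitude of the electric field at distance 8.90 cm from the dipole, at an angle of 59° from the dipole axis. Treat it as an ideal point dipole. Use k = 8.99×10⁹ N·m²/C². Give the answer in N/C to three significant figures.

E ≈ 247 N/C

Dipole moment p = qd = (6.60×10⁻⁹ C)(0.00219 m) = 1.445×10⁻¹¹ C·m.
At angle θ the dipole field magnitude is E = (kp/r³)·√(1 + 3cos²θ).
kp/r³ = (8.99×10⁹)(1.445×10⁻¹¹) / (0.0890)³ = 184.3 N/C.
√(1 + 3cos²59°) = √(1 + 3·0.2653) = √1.7958 ≈ 1.3401.
E ≈ 184.3 × 1.340 = 246.9 N/C.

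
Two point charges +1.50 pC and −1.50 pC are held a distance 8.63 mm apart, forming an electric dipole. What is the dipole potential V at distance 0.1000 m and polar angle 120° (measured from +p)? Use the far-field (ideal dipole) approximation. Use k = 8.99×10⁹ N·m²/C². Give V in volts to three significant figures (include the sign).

Dipole moment p = qd = (1.50×10⁻¹² C)(0.00863 m) = 1.295×10⁻¹⁴ C·m.
The dipole potential is V = kp cosθ / r².
V = (8.99×10⁹)(1.295×10⁻¹⁴)·cos120° / (0.100)² = -0.005821 V.

V ≈ -0.00582 V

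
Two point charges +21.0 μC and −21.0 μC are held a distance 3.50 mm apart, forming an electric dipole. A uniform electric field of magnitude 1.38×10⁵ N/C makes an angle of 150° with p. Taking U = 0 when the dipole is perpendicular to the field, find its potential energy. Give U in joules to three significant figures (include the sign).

Dipole moment p = qd = (2.10×10⁻⁵ C)(0.00350 m) = 7.35×10⁻⁸ C·m.
U = −p·E = −pE cosθ.
U = −(7.35×10⁻⁸)(1.38×10⁵)·cos150° = 0.008784 J.

U ≈ 0.00878 J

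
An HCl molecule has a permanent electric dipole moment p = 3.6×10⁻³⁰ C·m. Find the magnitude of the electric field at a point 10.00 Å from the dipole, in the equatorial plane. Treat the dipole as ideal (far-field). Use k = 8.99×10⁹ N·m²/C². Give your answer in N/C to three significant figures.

On the perpendicular bisector E = kp/r³ (half the axial value at the same distance).
E = (8.99×10⁹)(3.60×10⁻³⁰) / (1.00×10⁻⁹)³ = 3.236×10⁷ N/C.

E ≈ 3.24×10⁷ N/C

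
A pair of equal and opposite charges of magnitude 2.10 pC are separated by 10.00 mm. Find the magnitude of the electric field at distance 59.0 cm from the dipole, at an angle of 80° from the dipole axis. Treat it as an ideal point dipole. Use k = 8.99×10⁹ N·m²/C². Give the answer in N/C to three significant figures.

Dipole moment p = qd = (2.10×10⁻¹² C)(0.0100 m) = 2.10×10⁻¹⁴ C·m.
At angle θ the dipole field magnitude is E = (kp/r³)·√(1 + 3cos²θ).
kp/r³ = (8.99×10⁹)(2.10×10⁻¹⁴) / (0.590)³ = 9.192×10⁻⁴ N/C.
√(1 + 3cos²80°) = √(1 + 3·0.0302) = √1.0905 ≈ 1.0443.
E ≈ 9.192×10⁻⁴ × 1.044 = 9.599×10⁻⁴ N/C.

E ≈ 9.60×10⁻⁴ N/C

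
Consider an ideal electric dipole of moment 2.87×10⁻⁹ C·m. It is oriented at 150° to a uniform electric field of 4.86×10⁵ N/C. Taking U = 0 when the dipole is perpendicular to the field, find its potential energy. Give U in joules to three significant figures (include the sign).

U ≈ 0.00121 J

U = −p·E = −pE cosθ.
U = −(2.87×10⁻⁹)(4.86×10⁵)·cos150° = 0.001208 J.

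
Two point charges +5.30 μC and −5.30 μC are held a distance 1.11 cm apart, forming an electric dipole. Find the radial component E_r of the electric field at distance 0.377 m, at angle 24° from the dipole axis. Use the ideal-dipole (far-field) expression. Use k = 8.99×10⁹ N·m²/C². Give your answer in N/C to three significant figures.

Dipole moment p = qd = (5.30×10⁻⁶ C)(0.0111 m) = 5.883×10⁻⁸ C·m.
For a dipole, E_r = (2kp cosθ)/r³.
kp/r³ = (8.99×10⁹)(5.883×10⁻⁸)/(0.377)³ = 9870 N/C.
E_r = 2·9870·cos24° = 1.803×10⁴ N/C.

E_r ≈ 1.80×10⁴ N/C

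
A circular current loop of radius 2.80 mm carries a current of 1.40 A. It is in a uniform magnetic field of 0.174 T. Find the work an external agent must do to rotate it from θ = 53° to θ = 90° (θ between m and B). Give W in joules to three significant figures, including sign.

Magnetic moment m = IA = Iπa² = (1.40)·π·(0.00280)² = 3.448×10⁻⁵ A·m².
W_ext = ΔU = −mB cosθ₂ + mB cosθ₁ = mB(cosθ₁ − cosθ₂).
W = (3.448×10⁻⁵)(0.174)·(cos53° − cos90°) = (6.000×10⁻⁶)·(+0.6018) = 3.611×10⁻⁶ J.

W ≈ 3.61×10⁻⁶ J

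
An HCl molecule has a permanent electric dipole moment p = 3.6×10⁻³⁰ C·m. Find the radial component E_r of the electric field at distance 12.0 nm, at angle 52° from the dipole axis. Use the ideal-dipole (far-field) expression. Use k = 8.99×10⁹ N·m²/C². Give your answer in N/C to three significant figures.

E_r ≈ 2.31×10⁴ N/C

For a dipole, E_r = (2kp cosθ)/r³.
kp/r³ = (8.99×10⁹)(3.60×10⁻³⁰)/(1.20×10⁻⁸)³ = 1.873×10⁴ N/C.
E_r = 2·1.873×10⁴·cos52° = 2.306×10⁴ N/C.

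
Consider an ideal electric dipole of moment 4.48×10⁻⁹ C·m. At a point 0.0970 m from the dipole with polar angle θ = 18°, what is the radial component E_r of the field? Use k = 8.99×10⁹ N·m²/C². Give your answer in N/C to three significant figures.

For a dipole, E_r = (2kp cosθ)/r³.
kp/r³ = (8.99×10⁹)(4.48×10⁻⁹)/(0.0970)³ = 4.413×10⁴ N/C.
E_r = 2·4.413×10⁴·cos18° = 8.394×10⁴ N/C.

E_r ≈ 8.39×10⁴ N/C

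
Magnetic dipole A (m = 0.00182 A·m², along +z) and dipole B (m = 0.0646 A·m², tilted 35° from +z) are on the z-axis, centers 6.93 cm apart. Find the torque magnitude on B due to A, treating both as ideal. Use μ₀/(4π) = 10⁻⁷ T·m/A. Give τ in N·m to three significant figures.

τ ≈ 4.05×10⁻⁸ N·m

Dipole B is on the axis of dipole A, so B₁ there is axial: B₁ = (μ₀/4π)·2m₁/r³ along +z.
B₁ = 2(10⁻⁷)(0.00182)/(0.0693)³ = 1.094×10⁻⁶ T.
τ = m₂ B₁ sinθ.
τ = (0.0646)(1.094×10⁻⁶)·sin35° = 4.053×10⁻⁸ N·m.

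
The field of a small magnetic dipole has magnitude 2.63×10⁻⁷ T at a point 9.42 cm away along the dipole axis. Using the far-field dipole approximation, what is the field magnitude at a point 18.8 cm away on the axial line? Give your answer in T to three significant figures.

B ≈ 3.31×10⁻⁸ T

Dipole fields scale as 1/r³ in the far field; the geometry is the same at both points.
B₂ = B₁ · (r₁/r₂)³ = 2.63×10⁻⁷ · (9.42/18.8)³.
(r₁/r₂)³ = (0.5011)³ = 0.1258.
B₂ ≈ 3.309×10⁻⁸ T.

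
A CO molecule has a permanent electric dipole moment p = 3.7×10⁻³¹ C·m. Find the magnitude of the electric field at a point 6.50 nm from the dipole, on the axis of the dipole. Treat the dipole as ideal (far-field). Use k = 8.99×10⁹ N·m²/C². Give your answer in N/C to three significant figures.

On the dipole axis E = 2kp/r³.
E = 2·(8.99×10⁹)(3.70×10⁻³¹) / (6.50×10⁻⁹)³ = 2.422×10⁴ N/C.

E ≈ 2.42×10⁴ N/C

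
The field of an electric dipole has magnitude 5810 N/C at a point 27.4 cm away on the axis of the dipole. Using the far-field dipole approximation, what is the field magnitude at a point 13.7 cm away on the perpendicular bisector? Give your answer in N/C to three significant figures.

Dipole fields scale as 1/r³ in the far field.
The axial field is twice the equatorial field at the same r, so the geometry factor is 1/2.
E₂ = E₁ · (1/2) · (r₁/r₂)³ = 5810 · 0.5 · (27.4/13.7)³.
(r₁/r₂)³ = (2)³ = 8.
E₂ ≈ 2.324×10⁴ N/C.

E ≈ 2.32×10⁴ N/C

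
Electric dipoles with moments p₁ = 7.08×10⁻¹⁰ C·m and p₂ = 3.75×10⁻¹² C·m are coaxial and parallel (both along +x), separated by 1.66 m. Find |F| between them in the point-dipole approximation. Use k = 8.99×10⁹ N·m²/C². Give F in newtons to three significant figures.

F ≈ 1.89×10⁻¹¹ N

On-axis field of dipole 1 at distance r: E = 2kp₁/r³. Force on dipole 2 is F = p₂·dE/dr (gradient along axis).
dE/dr = −6kp₁/r⁴, so |F| = 6kp₁p₂/r⁴ (attractive for aligned moments).
F = 6(8.99×10⁹)(7.08×10⁻¹⁰)(3.75×10⁻¹²)/(1.66)⁴ = 1.886×10⁻¹¹ N.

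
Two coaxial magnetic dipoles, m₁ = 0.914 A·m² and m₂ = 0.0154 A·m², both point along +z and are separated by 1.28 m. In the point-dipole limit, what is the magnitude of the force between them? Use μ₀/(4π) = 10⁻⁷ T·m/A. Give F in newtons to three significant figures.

On-axis B of dipole 1: B = (μ₀/4π)·2m₁/r³. Force on dipole 2: F = m₂·dB/dr.
dB/dr = −(μ₀/4π)·6m₁/r⁴, so |F| = (μ₀/4π)·6m₁m₂/r⁴.
F = 6(10⁻⁷)(0.914)(0.0154)/(1.28)⁴ = 3.146×10⁻⁹ N.

F ≈ 3.15×10⁻⁹ N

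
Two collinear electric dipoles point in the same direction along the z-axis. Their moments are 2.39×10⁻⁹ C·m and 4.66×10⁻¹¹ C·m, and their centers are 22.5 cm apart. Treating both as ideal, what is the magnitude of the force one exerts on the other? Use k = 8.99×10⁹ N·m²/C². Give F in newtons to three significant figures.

F ≈ 2.34×10⁻⁶ N

On-axis field of dipole 1 at distance r: E = 2kp₁/r³. Force on dipole 2 is F = p₂·dE/dr (gradient along axis).
dE/dr = −6kp₁/r⁴, so |F| = 6kp₁p₂/r⁴ (attractive for aligned moments).
F = 6(8.99×10⁹)(2.39×10⁻⁹)(4.66×10⁻¹¹)/(0.225)⁴ = 2.344×10⁻⁶ N.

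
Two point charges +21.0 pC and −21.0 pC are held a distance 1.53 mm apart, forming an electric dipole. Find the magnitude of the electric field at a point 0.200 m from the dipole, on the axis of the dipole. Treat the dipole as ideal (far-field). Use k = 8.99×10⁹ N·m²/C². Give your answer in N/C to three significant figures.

Dipole moment p = qd = (2.10×10⁻¹¹ C)(0.00153 m) = 3.213×10⁻¹⁴ C·m.
On the dipole axis E = 2kp/r³.
E = 2·(8.99×10⁹)(3.213×10⁻¹⁴) / (0.200)³ = 0.07221 N/C.

E ≈ 0.0722 N/C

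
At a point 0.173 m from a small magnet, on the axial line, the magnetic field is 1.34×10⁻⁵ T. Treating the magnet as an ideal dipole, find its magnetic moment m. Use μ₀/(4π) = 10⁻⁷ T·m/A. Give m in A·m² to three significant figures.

On axis B = (μ₀/4π)·2m/r³, so m = Br³·4π/(μ₀·2).
m = (1.34×10⁻⁵)·(0.173)³ / (2·10⁻⁷) = 0.3469 A·m².

m ≈ 0.347 A·m²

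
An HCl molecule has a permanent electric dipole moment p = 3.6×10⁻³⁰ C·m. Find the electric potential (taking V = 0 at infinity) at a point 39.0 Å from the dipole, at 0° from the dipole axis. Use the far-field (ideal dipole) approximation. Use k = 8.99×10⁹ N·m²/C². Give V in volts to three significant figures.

V ≈ 0.00213 V

The dipole potential is V = kp cosθ / r².
V = (8.99×10⁹)(3.60×10⁻³⁰)·cos0° / (3.90×10⁻⁹)² = 0.002128 V.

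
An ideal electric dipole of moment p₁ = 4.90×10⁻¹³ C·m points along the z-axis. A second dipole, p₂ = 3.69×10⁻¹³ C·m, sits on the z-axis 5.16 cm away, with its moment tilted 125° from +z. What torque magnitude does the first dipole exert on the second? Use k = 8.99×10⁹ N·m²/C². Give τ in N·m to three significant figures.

τ ≈ 1.94×10⁻¹¹ N·m

The second dipole sits on the axis of the first, so the field there is axial: E₁ = 2kp₁/r³ along +z.
E₁ = 2(8.99×10⁹)(4.90×10⁻¹³)/(0.0516)³ = 64.13 N/C.
Torque on the second dipole: τ = p₂ E₁ sinθ.
τ = (3.69×10⁻¹³)(64.13)·sin125° = 1.938×10⁻¹¹ N·m.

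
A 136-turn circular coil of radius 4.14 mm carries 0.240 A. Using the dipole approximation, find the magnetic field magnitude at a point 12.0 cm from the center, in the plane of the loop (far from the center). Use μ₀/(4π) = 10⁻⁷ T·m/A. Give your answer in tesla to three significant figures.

B ≈ 1.02×10⁻⁷ T

m = NIA = NIπa² = 136·(0.240)·π·(0.00414)² = 0.001758 A·m².
In the equatorial plane B = (μ₀/4π)·m/r³ (half the axial value).
B = (10⁻⁷)·(0.001758) / (0.120)³ = 1.017×10⁻⁷ T.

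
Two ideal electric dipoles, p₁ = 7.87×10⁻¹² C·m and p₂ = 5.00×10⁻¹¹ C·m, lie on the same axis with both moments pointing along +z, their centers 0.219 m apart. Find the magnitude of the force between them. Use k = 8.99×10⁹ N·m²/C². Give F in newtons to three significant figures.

On-axis field of dipole 1 at distance r: E = 2kp₁/r³. Force on dipole 2 is F = p₂·dE/dr (gradient along axis).
dE/dr = −6kp₁/r⁴, so |F| = 6kp₁p₂/r⁴ (attractive for aligned moments).
F = 6(8.99×10⁹)(7.87×10⁻¹²)(5.00×10⁻¹¹)/(0.219)⁴ = 9.227×10⁻⁹ N.

F ≈ 9.23×10⁻⁹ N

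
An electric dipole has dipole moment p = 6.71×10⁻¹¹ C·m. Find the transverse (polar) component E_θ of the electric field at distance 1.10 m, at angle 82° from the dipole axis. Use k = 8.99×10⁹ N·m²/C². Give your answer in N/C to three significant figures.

E_θ ≈ 0.449 N/C

For a dipole, E_θ = (kp sinθ)/r³.
kp/r³ = (8.99×10⁹)(6.71×10⁻¹¹)/(1.10)³ = 0.4532 N/C.
E_θ = 0.4532·sin82° = 0.4488 N/C.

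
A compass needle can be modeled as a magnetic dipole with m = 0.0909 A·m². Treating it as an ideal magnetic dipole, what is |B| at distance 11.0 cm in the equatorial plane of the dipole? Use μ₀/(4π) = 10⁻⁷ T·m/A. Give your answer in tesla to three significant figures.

In the equatorial plane B = (μ₀/4π)·m/r³ (half the axial value).
B = (10⁻⁷)·(0.0909) / (0.110)³ = 6.829×10⁻⁶ T.

B ≈ 6.83×10⁻⁶ T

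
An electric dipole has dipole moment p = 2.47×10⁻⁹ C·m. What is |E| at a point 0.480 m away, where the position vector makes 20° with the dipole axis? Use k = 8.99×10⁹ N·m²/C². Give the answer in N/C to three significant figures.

At angle θ the dipole field magnitude is E = (kp/r³)·√(1 + 3cos²θ).
kp/r³ = (8.99×10⁹)(2.47×10⁻⁹) / (0.480)³ = 200.8 N/C.
√(1 + 3cos²20°) = √(1 + 3·0.8830) = √3.6491 ≈ 1.9103.
E ≈ 200.8 × 1.910 = 383.6 N/C.

E ≈ 384 N/C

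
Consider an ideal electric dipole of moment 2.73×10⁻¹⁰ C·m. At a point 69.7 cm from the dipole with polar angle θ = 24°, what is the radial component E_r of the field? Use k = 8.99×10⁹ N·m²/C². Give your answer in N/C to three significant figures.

E_r ≈ 13.2 N/C

For a dipole, E_r = (2kp cosθ)/r³.
kp/r³ = (8.99×10⁹)(2.73×10⁻¹⁰)/(0.697)³ = 7.248 N/C.
E_r = 2·7.248·cos24° = 13.24 N/C.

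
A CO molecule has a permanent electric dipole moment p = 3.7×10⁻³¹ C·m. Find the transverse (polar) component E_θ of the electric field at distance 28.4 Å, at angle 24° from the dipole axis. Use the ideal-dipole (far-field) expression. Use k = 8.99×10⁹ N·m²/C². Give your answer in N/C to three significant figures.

For a dipole, E_θ = (kp sinθ)/r³.
kp/r³ = (8.99×10⁹)(3.70×10⁻³¹)/(2.84×10⁻⁹)³ = 1.452×10⁵ N/C.
E_θ = 1.452×10⁵·sin24° = 5.906×10⁴ N/C.

E_θ ≈ 5.91×10⁴ N/C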